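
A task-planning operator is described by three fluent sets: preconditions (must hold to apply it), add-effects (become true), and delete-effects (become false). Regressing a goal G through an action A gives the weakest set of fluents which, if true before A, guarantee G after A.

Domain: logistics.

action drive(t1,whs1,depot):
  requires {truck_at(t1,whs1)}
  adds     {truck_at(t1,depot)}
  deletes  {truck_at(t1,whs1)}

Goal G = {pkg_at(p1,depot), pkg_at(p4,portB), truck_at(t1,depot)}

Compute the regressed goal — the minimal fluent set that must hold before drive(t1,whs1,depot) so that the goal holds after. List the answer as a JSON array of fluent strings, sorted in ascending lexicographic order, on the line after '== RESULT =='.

Regress:
  G ∩ del = {}  (empty — regression defined)
  G \ add = {pkg_at(p1,depot), pkg_at(p4,portB), truck_at(t1,depot)} \ {truck_at(t1,depot)} = {pkg_at(p1,depot), pkg_at(p4,portB)}
  ∪ pre   = {pkg_at(p1,depot), pkg_at(p4,portB)} ∪ {truck_at(t1,whs1)}
          = {pkg_at(p1,depot), pkg_at(p4,portB), truck_at(t1,whs1)}

== RESULT ==
["pkg_at(p1,depot)", "pkg_at(p4,portB)", "truck_at(t1,whs1)"]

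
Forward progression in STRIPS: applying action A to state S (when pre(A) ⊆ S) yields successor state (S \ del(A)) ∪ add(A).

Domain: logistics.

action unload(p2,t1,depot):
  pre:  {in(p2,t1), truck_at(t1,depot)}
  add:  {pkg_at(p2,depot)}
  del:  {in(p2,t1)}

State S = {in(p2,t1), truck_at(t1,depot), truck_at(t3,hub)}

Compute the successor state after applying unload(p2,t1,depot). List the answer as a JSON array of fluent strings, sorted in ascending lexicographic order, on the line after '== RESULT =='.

Compute (S \ del) ∪ add:
  pre ⊆ S: {in(p2,t1), truck_at(t1,depot)} ⊆ S  — applicable
  S \ del = {truck_at(t1,depot), truck_at(t3,hub)}
  ∪ add   = {pkg_at(p2,depot), truck_at(t1,depot), truck_at(t3,hub)}

== RESULT ==
["pkg_at(p2,depot)", "truck_at(t1,depot)", "truck_at(t3,hub)"]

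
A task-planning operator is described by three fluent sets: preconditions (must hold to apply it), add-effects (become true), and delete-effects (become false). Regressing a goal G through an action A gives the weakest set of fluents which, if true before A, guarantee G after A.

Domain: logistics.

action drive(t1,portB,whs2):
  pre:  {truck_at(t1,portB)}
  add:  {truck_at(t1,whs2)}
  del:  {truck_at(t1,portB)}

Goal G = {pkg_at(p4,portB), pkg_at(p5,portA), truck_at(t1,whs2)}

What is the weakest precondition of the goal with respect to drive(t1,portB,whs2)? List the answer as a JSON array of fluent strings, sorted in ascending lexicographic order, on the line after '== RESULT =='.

Regress:
  G ∩ del = {}  (empty — regression defined)
  G \ add = {pkg_at(p4,portB), pkg_at(p5,portA), truck_at(t1,whs2)} \ {truck_at(t1,whs2)} = {pkg_at(p4,portB), pkg_at(p5,portA)}
  ∪ pre   = {pkg_at(p4,portB), pkg_at(p5,portA)} ∪ {truck_at(t1,portB)}
          = {pkg_at(p4,portB), pkg_at(p5,portA), truck_at(t1,portB)}

== RESULT ==
["pkg_at(p4,portB)", "pkg_at(p5,portA)", "truck_at(t1,portB)"]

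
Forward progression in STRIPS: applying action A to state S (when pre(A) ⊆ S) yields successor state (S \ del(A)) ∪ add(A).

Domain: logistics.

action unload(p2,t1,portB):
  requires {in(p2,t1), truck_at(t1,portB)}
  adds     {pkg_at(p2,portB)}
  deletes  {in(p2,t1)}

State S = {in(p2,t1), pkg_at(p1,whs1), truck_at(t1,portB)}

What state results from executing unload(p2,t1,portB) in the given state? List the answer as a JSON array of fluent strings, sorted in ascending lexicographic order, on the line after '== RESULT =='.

Compute (S \ del) ∪ add:
  pre ⊆ S: {in(p2,t1), truck_at(t1,portB)} ⊆ S  — applicable
  S \ del = {pkg_at(p1,whs1), truck_at(t1,portB)}
  ∪ add   = {pkg_at(p1,whs1), pkg_at(p2,portB), truck_at(t1,portB)}

== RESULT ==
["pkg_at(p1,whs1)", "pkg_at(p2,portB)", "truck_at(t1,portB)"]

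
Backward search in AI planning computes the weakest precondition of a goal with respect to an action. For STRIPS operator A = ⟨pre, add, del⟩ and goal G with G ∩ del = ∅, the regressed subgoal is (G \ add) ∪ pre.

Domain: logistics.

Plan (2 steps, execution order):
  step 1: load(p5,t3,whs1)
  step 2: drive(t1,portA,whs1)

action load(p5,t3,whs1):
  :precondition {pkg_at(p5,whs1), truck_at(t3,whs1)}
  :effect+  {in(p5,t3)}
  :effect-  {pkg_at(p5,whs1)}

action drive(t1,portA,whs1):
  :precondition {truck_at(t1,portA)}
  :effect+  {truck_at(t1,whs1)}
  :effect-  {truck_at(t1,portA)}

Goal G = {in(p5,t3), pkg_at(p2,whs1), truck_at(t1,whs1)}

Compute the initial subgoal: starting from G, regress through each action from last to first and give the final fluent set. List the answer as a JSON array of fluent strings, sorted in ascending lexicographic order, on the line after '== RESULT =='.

Work backward from the goal:
  through step 2 (drive(t1,portA,whs1)): drop {truck_at(t1,whs1)}, keep {in(p5,t3), pkg_at(p2,whs1)}, require {truck_at(t1,portA)}
    → {in(p5,t3), pkg_at(p2,whs1), truck_at(t1,portA)}
  through step 1 (load(p5,t3,whs1)): drop {in(p5,t3)}, keep {pkg_at(p2,whs1), truck_at(t1,portA)}, require {pkg_at(p5,whs1), truck_at(t3,whs1)}
    → {pkg_at(p2,whs1), pkg_at(p5,whs1), truck_at(t1,portA), truck_at(t3,whs1)}

== RESULT ==
["pkg_at(p2,whs1)", "pkg_at(p5,whs1)", "truck_at(t1,portA)", "truck_at(t3,whs1)"]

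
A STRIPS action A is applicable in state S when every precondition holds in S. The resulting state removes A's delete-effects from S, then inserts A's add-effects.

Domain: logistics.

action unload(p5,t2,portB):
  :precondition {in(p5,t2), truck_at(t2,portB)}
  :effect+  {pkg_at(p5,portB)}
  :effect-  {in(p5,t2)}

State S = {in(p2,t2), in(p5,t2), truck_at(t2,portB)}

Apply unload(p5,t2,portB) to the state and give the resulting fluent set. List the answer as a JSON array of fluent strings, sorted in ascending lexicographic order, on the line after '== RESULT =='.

Progress:
  pre ⊆ S: {in(p5,t2), truck_at(t2,portB)} ⊆ S  — applicable
  S \ del = {in(p2,t2), truck_at(t2,portB)}
  ∪ add   = {in(p2,t2), pkg_at(p5,portB), truck_at(t2,portB)}

== RESULT ==
["in(p2,t2)", "pkg_at(p5,portB)", "truck_at(t2,portB)"]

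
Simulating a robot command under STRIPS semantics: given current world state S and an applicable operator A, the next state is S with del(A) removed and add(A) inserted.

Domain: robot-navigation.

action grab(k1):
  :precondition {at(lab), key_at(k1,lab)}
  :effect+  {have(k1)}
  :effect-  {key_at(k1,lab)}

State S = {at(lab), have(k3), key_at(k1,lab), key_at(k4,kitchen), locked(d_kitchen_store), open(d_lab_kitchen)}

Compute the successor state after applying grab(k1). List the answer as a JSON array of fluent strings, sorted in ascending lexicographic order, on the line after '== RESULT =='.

Compute (S \ del) ∪ add:
  pre ⊆ S: {at(lab), key_at(k1,lab)} ⊆ S  — applicable
  S \ del = {at(lab), have(k3), key_at(k4,kitchen), locked(d_kitchen_store), open(d_lab_kitchen)}
  ∪ add   = {at(lab), have(k1), have(k3), key_at(k4,kitchen), locked(d_kitchen_store), open(d_lab_kitchen)}

== RESULT ==
["at(lab)", "have(k1)", "have(k3)", "key_at(k4,kitchen)", "locked(d_kitchen_store)", "open(d_lab_kitchen)"]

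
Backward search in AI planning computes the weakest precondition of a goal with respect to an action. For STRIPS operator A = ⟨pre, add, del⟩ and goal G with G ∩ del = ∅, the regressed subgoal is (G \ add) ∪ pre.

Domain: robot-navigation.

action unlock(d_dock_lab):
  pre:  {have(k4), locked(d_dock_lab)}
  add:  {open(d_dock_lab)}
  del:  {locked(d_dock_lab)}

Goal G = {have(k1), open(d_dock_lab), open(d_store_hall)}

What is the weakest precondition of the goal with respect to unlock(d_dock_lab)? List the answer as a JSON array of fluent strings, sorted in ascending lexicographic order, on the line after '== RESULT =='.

Regress:
  G ∩ del = {}  (empty — regression defined)
  G \ add = {have(k1), open(d_dock_lab), open(d_store_hall)} \ {open(d_dock_lab)} = {have(k1), open(d_store_hall)}
  ∪ pre   = {have(k1), open(d_store_hall)} ∪ {have(k4), locked(d_dock_lab)}
          = {have(k1), have(k4), locked(d_dock_lab), open(d_store_hall)}

== RESULT ==
["have(k1)", "have(k4)", "locked(d_dock_lab)", "open(d_store_hall)"]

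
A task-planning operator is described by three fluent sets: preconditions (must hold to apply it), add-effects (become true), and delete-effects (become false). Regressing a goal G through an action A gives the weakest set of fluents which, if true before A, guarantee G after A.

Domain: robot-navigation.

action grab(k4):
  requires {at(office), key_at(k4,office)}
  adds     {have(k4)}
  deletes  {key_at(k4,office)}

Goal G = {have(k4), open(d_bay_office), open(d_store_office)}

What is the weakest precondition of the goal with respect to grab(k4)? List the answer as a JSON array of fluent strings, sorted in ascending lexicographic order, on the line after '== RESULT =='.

Compute (G \ add) ∪ pre:
  G ∩ del = {}  (empty — regression defined)
  G \ add = {have(k4), open(d_bay_office), open(d_store_office)} \ {have(k4)} = {open(d_bay_office), open(d_store_office)}
  ∪ pre   = {open(d_bay_office), open(d_store_office)} ∪ {at(office), key_at(k4,office)}
          = {at(office), key_at(k4,office), open(d_bay_office), open(d_store_office)}

== RESULT ==
["at(office)", "key_at(k4,office)", "open(d_bay_office)", "open(d_store_office)"]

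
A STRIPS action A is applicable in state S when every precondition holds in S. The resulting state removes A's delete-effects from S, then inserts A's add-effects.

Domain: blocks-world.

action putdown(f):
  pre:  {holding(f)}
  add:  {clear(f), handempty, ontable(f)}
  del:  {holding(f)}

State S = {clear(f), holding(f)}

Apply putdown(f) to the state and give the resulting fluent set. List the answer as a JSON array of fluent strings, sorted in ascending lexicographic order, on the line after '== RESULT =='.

Progress:
  pre ⊆ S: {holding(f)} ⊆ S  — applicable
  S \ del = {clear(f)}
  ∪ add   = {clear(f), handempty, ontable(f)}

== RESULT ==
["clear(f)", "handempty", "ontable(f)"]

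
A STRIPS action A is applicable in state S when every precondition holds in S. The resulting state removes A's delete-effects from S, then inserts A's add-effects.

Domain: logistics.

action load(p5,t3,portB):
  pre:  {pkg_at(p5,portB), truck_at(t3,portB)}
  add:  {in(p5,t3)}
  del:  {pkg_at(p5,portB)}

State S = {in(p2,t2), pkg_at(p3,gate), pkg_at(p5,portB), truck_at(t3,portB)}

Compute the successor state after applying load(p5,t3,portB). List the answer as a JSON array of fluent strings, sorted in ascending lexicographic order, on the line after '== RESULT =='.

Compute (S \ del) ∪ add:
  pre ⊆ S: {pkg_at(p5,portB), truck_at(t3,portB)} ⊆ S  — applicable
  S \ del = {in(p2,t2), pkg_at(p3,gate), truck_at(t3,portB)}
  ∪ add   = {in(p2,t2), in(p5,t3), pkg_at(p3,gate), truck_at(t3,portB)}

== RESULT ==
["in(p2,t2)", "in(p5,t3)", "pkg_at(p3,gate)", "truck_at(t3,portB)"]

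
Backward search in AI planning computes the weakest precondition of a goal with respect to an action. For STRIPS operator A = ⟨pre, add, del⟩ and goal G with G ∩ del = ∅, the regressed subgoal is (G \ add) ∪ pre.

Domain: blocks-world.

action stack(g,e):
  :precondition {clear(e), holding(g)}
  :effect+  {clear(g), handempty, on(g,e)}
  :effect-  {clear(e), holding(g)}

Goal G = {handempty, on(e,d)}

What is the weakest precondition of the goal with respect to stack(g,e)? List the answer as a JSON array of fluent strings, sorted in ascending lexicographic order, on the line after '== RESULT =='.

Compute (G \ add) ∪ pre:
  G ∩ del = {}  (empty — regression defined)
  G \ add = {handempty, on(e,d)} \ {clear(g), handempty, on(g,e)} = {on(e,d)}
  ∪ pre   = {on(e,d)} ∪ {clear(e), holding(g)}
          = {clear(e), holding(g), on(e,d)}

== RESULT ==
["clear(e)", "holding(g)", "on(e,d)"]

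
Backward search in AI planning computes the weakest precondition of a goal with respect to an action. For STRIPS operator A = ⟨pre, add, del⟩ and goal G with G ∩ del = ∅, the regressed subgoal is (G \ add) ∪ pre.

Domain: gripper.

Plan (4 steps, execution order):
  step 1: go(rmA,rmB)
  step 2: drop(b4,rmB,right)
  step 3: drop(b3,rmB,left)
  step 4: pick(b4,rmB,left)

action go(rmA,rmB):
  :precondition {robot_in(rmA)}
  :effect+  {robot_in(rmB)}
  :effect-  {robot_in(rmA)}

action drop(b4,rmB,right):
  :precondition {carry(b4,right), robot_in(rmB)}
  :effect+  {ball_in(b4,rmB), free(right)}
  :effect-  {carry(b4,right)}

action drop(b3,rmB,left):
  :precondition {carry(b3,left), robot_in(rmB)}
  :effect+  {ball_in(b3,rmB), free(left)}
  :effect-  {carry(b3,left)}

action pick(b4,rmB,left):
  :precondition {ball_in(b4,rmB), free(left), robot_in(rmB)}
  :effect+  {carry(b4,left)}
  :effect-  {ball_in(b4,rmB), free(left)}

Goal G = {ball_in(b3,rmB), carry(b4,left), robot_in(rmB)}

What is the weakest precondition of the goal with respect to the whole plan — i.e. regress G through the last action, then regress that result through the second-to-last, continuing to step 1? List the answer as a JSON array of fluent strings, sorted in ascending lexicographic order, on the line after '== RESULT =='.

Regress step by step:
  through step 4 (pick(b4,rmB,left)): drop {carry(b4,left)}, keep {ball_in(b3,rmB), robot_in(rmB)}, require {ball_in(b4,rmB), free(left), robot_in(rmB)}
    → {ball_in(b3,rmB), ball_in(b4,rmB), free(left), robot_in(rmB)}
  through step 3 (drop(b3,rmB,left)): drop {ball_in(b3,rmB), free(left)}, keep {ball_in(b4,rmB), robot_in(rmB)}, require {carry(b3,left), robot_in(rmB)}
    → {ball_in(b4,rmB), carry(b3,left), robot_in(rmB)}
  through step 2 (drop(b4,rmB,right)): drop {ball_in(b4,rmB)}, keep {carry(b3,left), robot_in(rmB)}, require {carry(b4,right), robot_in(rmB)}
    → {carry(b3,left), carry(b4,right), robot_in(rmB)}
  through step 1 (go(rmA,rmB)): drop {robot_in(rmB)}, keep {carry(b3,left), carry(b4,right)}, require {robot_in(rmA)}
    → {carry(b3,left), carry(b4,right), robot_in(rmA)}

== RESULT ==
["carry(b3,left)", "carry(b4,right)", "robot_in(rmA)"]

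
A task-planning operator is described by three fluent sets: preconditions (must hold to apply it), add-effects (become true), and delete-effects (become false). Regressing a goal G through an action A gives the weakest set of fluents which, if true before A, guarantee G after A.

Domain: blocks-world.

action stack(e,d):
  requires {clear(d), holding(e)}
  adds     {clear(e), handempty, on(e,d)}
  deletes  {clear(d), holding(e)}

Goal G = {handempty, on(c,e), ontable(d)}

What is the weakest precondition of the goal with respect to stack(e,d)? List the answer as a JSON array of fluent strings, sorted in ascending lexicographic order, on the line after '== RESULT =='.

Regress:
  G ∩ del = {}  (empty — regression defined)
  G \ add = {handempty, on(c,e), ontable(d)} \ {clear(e), handempty, on(e,d)} = {on(c,e), ontable(d)}
  ∪ pre   = {on(c,e), ontable(d)} ∪ {clear(d), holding(e)}
          = {clear(d), holding(e), on(c,e), ontable(d)}

== RESULT ==
["clear(d)", "holding(e)", "on(c,e)", "ontable(d)"]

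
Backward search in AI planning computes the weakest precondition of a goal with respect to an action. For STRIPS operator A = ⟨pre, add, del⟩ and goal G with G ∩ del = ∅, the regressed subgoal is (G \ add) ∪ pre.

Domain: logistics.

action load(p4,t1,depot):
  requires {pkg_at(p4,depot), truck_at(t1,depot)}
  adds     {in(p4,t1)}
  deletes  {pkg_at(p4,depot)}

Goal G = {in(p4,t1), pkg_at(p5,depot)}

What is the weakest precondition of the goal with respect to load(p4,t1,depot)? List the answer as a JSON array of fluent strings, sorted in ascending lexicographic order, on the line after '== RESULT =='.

Compute (G \ add) ∪ pre:
  G ∩ del = {}  (empty — regression defined)
  G \ add = {in(p4,t1), pkg_at(p5,depot)} \ {in(p4,t1)} = {pkg_at(p5,depot)}
  ∪ pre   = {pkg_at(p5,depot)} ∪ {pkg_at(p4,depot), truck_at(t1,depot)}
          = {pkg_at(p4,depot), pkg_at(p5,depot), truck_at(t1,depot)}

== RESULT ==
["pkg_at(p4,depot)", "pkg_at(p5,depot)", "truck_at(t1,depot)"]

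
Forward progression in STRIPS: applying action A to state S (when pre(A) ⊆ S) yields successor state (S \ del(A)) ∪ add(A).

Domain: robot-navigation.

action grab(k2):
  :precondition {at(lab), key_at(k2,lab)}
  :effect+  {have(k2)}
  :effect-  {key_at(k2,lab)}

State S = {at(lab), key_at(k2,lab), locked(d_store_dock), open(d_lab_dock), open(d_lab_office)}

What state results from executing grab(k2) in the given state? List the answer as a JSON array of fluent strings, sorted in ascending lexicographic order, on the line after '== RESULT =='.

Progress:
  pre ⊆ S: {at(lab), key_at(k2,lab)} ⊆ S  — applicable
  S \ del = {at(lab), locked(d_store_dock), open(d_lab_dock), open(d_lab_office)}
  ∪ add   = {at(lab), have(k2), locked(d_store_dock), open(d_lab_dock), open(d_lab_office)}

== RESULT ==
["at(lab)", "have(k2)", "locked(d_store_dock)", "open(d_lab_dock)", "open(d_lab_office)"]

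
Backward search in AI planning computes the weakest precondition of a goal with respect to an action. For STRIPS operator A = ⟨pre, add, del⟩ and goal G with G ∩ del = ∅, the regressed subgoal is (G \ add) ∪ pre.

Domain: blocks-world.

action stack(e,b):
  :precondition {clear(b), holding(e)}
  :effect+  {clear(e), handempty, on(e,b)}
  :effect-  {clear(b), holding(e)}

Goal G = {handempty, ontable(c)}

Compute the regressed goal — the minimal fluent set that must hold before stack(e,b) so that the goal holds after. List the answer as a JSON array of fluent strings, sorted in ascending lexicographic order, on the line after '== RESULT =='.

Compute (G \ add) ∪ pre:
  G ∩ del = {}  (empty — regression defined)
  G \ add = {handempty, ontable(c)} \ {clear(e), handempty, on(e,b)} = {ontable(c)}
  ∪ pre   = {ontable(c)} ∪ {clear(b), holding(e)}
          = {clear(b), holding(e), ontable(c)}

== RESULT ==
["clear(b)", "holding(e)", "ontable(c)"]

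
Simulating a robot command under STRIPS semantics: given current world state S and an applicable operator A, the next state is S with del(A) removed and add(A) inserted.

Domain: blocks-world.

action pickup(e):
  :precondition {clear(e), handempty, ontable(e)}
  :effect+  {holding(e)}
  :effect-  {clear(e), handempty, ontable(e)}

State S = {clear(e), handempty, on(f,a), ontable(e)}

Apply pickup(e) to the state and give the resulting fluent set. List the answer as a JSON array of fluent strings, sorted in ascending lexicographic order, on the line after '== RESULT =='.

Compute (S \ del) ∪ add:
  pre ⊆ S: {clear(e), handempty, ontable(e)} ⊆ S  — applicable
  S \ del = {on(f,a)}
  ∪ add   = {holding(e), on(f,a)}

== RESULT ==
["holding(e)", "on(f,a)"]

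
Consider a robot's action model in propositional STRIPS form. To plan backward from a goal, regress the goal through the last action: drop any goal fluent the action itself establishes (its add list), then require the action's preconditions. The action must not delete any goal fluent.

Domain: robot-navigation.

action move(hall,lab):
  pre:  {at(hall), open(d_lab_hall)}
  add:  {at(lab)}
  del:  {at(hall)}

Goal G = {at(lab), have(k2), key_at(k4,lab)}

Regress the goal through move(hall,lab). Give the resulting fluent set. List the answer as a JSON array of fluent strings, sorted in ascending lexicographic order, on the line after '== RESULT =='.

Regress:
  G ∩ del = {}  (empty — regression defined)
  G \ add = {at(lab), have(k2), key_at(k4,lab)} \ {at(lab)} = {have(k2), key_at(k4,lab)}
  ∪ pre   = {have(k2), key_at(k4,lab)} ∪ {at(hall), open(d_lab_hall)}
          = {at(hall), have(k2), key_at(k4,lab), open(d_lab_hall)}

== RESULT ==
["at(hall)", "have(k2)", "key_at(k4,lab)", "open(d_lab_hall)"]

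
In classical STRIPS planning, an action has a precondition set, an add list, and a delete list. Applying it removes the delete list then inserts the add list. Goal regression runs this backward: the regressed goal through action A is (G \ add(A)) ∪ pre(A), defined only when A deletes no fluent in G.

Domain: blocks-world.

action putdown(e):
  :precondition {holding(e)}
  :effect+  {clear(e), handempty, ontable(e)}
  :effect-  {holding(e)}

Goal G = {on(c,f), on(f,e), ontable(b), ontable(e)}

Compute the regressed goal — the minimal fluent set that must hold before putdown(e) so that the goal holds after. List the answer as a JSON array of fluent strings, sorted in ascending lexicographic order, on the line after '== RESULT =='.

Compute (G \ add) ∪ pre:
  G ∩ del = {}  (empty — regression defined)
  G \ add = {on(c,f), on(f,e), ontable(b), ontable(e)} \ {clear(e), handempty, ontable(e)} = {on(c,f), on(f,e), ontable(b)}
  ∪ pre   = {on(c,f), on(f,e), ontable(b)} ∪ {holding(e)}
          = {holding(e), on(c,f), on(f,e), ontable(b)}

== RESULT ==
["holding(e)", "on(c,f)", "on(f,e)", "ontable(b)"]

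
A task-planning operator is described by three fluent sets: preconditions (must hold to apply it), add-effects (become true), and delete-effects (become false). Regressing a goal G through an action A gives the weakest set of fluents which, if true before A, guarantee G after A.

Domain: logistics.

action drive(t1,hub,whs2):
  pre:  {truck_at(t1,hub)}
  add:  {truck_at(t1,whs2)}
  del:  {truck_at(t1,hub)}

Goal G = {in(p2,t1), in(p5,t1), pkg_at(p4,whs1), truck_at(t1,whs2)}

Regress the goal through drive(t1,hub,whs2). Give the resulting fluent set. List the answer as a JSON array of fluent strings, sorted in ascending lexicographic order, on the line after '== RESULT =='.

Compute (G \ add) ∪ pre:
  G ∩ del = {}  (empty — regression defined)
  G \ add = {in(p2,t1), in(p5,t1), pkg_at(p4,whs1), truck_at(t1,whs2)} \ {truck_at(t1,whs2)} = {in(p2,t1), in(p5,t1), pkg_at(p4,whs1)}
  ∪ pre   = {in(p2,t1), in(p5,t1), pkg_at(p4,whs1)} ∪ {truck_at(t1,hub)}
          = {in(p2,t1), in(p5,t1), pkg_at(p4,whs1), truck_at(t1,hub)}

== RESULT ==
["in(p2,t1)", "in(p5,t1)", "pkg_at(p4,whs1)", "truck_at(t1,hub)"]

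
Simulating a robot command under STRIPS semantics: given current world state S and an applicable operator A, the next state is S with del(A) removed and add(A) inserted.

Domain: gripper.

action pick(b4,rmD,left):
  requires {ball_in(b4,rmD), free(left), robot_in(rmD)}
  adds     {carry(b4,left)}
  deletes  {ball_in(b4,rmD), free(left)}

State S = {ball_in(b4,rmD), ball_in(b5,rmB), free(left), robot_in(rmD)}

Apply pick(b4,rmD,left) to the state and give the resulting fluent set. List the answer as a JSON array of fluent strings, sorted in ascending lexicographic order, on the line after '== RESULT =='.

Progress:
  pre ⊆ S: {ball_in(b4,rmD), free(left), robot_in(rmD)} ⊆ S  — applicable
  S \ del = {ball_in(b5,rmB), robot_in(rmD)}
  ∪ add   = {ball_in(b5,rmB), carry(b4,left), robot_in(rmD)}

== RESULT ==
["ball_in(b5,rmB)", "carry(b4,left)", "robot_in(rmD)"]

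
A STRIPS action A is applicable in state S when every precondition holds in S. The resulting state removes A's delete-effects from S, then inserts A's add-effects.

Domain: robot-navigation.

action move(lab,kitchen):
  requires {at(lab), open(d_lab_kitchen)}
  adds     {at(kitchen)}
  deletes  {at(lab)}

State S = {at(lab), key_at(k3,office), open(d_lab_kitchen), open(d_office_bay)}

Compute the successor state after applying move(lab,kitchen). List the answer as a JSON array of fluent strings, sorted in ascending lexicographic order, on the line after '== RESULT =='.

Compute (S \ del) ∪ add:
  pre ⊆ S: {at(lab), open(d_lab_kitchen)} ⊆ S  — applicable
  S \ del = {key_at(k3,office), open(d_lab_kitchen), open(d_office_bay)}
  ∪ add   = {at(kitchen), key_at(k3,office), open(d_lab_kitchen), open(d_office_bay)}

== RESULT ==
["at(kitchen)", "key_at(k3,office)", "open(d_lab_kitchen)", "open(d_office_bay)"]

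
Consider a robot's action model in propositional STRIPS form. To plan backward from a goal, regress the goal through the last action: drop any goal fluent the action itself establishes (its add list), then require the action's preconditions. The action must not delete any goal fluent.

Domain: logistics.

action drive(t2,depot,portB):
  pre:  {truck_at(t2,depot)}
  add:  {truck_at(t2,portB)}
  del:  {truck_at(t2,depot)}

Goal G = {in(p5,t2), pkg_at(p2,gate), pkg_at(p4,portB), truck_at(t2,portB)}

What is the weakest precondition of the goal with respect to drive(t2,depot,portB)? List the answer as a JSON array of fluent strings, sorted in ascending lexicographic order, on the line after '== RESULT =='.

Compute (G \ add) ∪ pre:
  G ∩ del = {}  (empty — regression defined)
  G \ add = {in(p5,t2), pkg_at(p2,gate), pkg_at(p4,portB), truck_at(t2,portB)} \ {truck_at(t2,portB)} = {in(p5,t2), pkg_at(p2,gate), pkg_at(p4,portB)}
  ∪ pre   = {in(p5,t2), pkg_at(p2,gate), pkg_at(p4,portB)} ∪ {truck_at(t2,depot)}
          = {in(p5,t2), pkg_at(p2,gate), pkg_at(p4,portB), truck_at(t2,depot)}

== RESULT ==
["in(p5,t2)", "pkg_at(p2,gate)", "pkg_at(p4,portB)", "truck_at(t2,depot)"]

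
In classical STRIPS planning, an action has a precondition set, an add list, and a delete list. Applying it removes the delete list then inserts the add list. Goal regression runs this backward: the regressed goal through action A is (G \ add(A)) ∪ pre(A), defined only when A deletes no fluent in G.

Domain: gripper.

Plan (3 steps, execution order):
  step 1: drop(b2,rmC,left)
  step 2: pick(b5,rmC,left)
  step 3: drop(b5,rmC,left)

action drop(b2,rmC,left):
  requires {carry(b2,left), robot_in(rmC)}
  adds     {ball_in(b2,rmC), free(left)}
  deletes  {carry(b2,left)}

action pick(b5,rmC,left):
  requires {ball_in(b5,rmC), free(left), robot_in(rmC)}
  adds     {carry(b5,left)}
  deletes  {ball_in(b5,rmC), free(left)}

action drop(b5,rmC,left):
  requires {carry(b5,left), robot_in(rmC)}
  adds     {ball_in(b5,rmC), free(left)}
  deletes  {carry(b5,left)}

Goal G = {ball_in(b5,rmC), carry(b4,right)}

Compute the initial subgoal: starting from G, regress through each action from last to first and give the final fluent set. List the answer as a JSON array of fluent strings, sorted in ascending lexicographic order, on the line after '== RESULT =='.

Regress step by step:
  through step 3 (drop(b5,rmC,left)): drop {ball_in(b5,rmC)}, keep {carry(b4,right)}, require {carry(b5,left), robot_in(rmC)}
    → {carry(b4,right), carry(b5,left), robot_in(rmC)}
  through step 2 (pick(b5,rmC,left)): drop {carry(b5,left)}, keep {carry(b4,right), robot_in(rmC)}, require {ball_in(b5,rmC), free(left), robot_in(rmC)}
    → {ball_in(b5,rmC), carry(b4,right), free(left), robot_in(rmC)}
  through step 1 (drop(b2,rmC,left)): drop {free(left)}, keep {ball_in(b5,rmC), carry(b4,right), robot_in(rmC)}, require {carry(b2,left), robot_in(rmC)}
    → {ball_in(b5,rmC), carry(b2,left), carry(b4,right), robot_in(rmC)}

== RESULT ==
["ball_in(b5,rmC)", "carry(b2,left)", "carry(b4,right)", "robot_in(rmC)"]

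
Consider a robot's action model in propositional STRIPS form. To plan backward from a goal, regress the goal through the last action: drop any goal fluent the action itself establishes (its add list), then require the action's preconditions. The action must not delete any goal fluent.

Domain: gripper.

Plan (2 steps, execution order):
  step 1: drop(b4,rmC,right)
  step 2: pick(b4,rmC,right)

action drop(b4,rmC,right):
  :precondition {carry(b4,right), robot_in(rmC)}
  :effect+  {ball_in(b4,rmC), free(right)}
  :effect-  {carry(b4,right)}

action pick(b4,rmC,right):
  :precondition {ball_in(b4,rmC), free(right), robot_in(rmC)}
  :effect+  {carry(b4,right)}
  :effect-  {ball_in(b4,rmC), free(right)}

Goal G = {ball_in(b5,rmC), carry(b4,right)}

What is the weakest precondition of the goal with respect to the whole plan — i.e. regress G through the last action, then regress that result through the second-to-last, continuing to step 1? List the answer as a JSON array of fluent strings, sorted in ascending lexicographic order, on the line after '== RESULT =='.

Regress step by step:
  through step 2 (pick(b4,rmC,right)): drop {carry(b4,right)}, keep {ball_in(b5,rmC)}, require {ball_in(b4,rmC), free(right), robot_in(rmC)}
    → {ball_in(b4,rmC), ball_in(b5,rmC), free(right), robot_in(rmC)}
  through step 1 (drop(b4,rmC,right)): drop {ball_in(b4,rmC), free(right)}, keep {ball_in(b5,rmC), robot_in(rmC)}, require {carry(b4,right), robot_in(rmC)}
    → {ball_in(b5,rmC), carry(b4,right), robot_in(rmC)}

== RESULT ==
["ball_in(b5,rmC)", "carry(b4,right)", "robot_in(rmC)"]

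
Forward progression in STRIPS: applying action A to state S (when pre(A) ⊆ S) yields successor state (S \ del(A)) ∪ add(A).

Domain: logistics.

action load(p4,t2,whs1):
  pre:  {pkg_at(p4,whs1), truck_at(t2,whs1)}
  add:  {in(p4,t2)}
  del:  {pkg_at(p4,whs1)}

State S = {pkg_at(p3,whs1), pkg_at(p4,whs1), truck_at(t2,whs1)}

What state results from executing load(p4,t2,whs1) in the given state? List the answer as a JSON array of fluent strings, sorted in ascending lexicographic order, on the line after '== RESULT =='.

Compute (S \ del) ∪ add:
  pre ⊆ S: {pkg_at(p4,whs1), truck_at(t2,whs1)} ⊆ S  — applicable
  S \ del = {pkg_at(p3,whs1), truck_at(t2,whs1)}
  ∪ add   = {in(p4,t2), pkg_at(p3,whs1), truck_at(t2,whs1)}

== RESULT ==
["in(p4,t2)", "pkg_at(p3,whs1)", "truck_at(t2,whs1)"]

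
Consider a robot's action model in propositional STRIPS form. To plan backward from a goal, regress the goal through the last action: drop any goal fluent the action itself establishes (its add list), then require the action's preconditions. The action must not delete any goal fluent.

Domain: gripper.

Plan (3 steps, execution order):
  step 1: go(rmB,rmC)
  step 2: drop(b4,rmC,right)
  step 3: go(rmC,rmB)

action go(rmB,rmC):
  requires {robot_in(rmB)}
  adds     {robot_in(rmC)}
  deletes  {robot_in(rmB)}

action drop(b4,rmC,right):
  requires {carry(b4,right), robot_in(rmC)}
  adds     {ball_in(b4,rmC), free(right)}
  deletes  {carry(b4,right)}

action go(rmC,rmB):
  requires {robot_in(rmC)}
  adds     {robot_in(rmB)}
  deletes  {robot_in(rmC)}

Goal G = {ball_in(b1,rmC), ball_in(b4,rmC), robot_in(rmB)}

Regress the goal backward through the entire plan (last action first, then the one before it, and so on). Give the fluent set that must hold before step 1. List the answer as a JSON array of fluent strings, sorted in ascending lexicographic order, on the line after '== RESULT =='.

Work backward from the goal:
  through step 3 (go(rmC,rmB)): drop {robot_in(rmB)}, keep {ball_in(b1,rmC), ball_in(b4,rmC)}, require {robot_in(rmC)}
    → {ball_in(b1,rmC), ball_in(b4,rmC), robot_in(rmC)}
  through step 2 (drop(b4,rmC,right)): drop {ball_in(b4,rmC)}, keep {ball_in(b1,rmC), robot_in(rmC)}, require {carry(b4,right), robot_in(rmC)}
    → {ball_in(b1,rmC), carry(b4,right), robot_in(rmC)}
  through step 1 (go(rmB,rmC)): drop {robot_in(rmC)}, keep {ball_in(b1,rmC), carry(b4,right)}, require {robot_in(rmB)}
    → {ball_in(b1,rmC), carry(b4,right), robot_in(rmB)}

== RESULT ==
["ball_in(b1,rmC)", "carry(b4,right)", "robot_in(rmB)"]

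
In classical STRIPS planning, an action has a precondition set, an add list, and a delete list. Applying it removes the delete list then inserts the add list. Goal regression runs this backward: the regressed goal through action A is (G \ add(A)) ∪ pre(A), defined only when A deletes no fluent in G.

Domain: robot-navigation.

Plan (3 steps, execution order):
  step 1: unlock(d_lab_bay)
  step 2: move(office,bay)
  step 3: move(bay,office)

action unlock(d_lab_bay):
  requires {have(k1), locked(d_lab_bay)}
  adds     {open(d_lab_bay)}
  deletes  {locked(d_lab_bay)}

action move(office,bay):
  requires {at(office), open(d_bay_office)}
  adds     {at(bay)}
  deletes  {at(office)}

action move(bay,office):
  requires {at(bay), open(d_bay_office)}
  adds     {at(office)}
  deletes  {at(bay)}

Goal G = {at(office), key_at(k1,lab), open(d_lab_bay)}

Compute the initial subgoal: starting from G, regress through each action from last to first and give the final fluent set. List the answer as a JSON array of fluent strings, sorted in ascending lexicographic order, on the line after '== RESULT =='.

Regress step by step:
  through step 3 (move(bay,office)): drop {at(office)}, keep {key_at(k1,lab), open(d_lab_bay)}, require {at(bay), open(d_bay_office)}
    → {at(bay), key_at(k1,lab), open(d_bay_office), open(d_lab_bay)}
  through step 2 (move(office,bay)): drop {at(bay)}, keep {key_at(k1,lab), open(d_bay_office), open(d_lab_bay)}, require {at(office), open(d_bay_office)}
    → {at(office), key_at(k1,lab), open(d_bay_office), open(d_lab_bay)}
  through step 1 (unlock(d_lab_bay)): drop {open(d_lab_bay)}, keep {at(office), key_at(k1,lab), open(d_bay_office)}, require {have(k1), locked(d_lab_bay)}
    → {at(office), have(k1), key_at(k1,lab), locked(d_lab_bay), open(d_bay_office)}

== RESULT ==
["at(office)", "have(k1)", "key_at(k1,lab)", "locked(d_lab_bay)", "open(d_bay_office)"]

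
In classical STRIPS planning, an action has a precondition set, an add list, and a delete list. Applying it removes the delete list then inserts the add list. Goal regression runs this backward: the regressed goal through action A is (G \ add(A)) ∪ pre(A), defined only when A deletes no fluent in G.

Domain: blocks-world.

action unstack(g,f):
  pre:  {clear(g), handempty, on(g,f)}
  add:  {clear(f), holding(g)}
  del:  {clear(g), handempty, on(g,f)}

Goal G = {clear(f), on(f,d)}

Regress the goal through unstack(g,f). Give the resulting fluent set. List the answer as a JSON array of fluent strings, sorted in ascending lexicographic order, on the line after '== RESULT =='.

Compute (G \ add) ∪ pre:
  G ∩ del = {}  (empty — regression defined)
  G \ add = {clear(f), on(f,d)} \ {clear(f), holding(g)} = {on(f,d)}
  ∪ pre   = {on(f,d)} ∪ {clear(g), handempty, on(g,f)}
          = {clear(g), handempty, on(f,d), on(g,f)}

== RESULT ==
["clear(g)", "handempty", "on(f,d)", "on(g,f)"]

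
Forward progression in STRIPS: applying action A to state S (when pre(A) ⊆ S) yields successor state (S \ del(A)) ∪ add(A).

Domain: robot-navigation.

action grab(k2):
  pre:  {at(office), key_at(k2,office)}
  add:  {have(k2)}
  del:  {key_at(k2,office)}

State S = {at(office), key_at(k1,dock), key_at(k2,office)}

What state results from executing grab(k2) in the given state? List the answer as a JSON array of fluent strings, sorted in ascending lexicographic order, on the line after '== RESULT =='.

Compute (S \ del) ∪ add:
  pre ⊆ S: {at(office), key_at(k2,office)} ⊆ S  — applicable
  S \ del = {at(office), key_at(k1,dock)}
  ∪ add   = {at(office), have(k2), key_at(k1,dock)}

== RESULT ==
["at(office)", "have(k2)", "key_at(k1,dock)"]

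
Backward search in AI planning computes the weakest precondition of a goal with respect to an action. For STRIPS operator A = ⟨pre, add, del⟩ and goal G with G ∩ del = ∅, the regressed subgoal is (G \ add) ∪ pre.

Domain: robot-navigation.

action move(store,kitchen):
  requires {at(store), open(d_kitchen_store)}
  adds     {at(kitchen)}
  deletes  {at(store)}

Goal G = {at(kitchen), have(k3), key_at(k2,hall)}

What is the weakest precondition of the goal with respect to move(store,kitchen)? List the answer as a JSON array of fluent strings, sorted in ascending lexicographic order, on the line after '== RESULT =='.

Regress:
  G ∩ del = {}  (empty — regression defined)
  G \ add = {at(kitchen), have(k3), key_at(k2,hall)} \ {at(kitchen)} = {have(k3), key_at(k2,hall)}
  ∪ pre   = {have(k3), key_at(k2,hall)} ∪ {at(store), open(d_kitchen_store)}
          = {at(store), have(k3), key_at(k2,hall), open(d_kitchen_store)}

== RESULT ==
["at(store)", "have(k3)", "key_at(k2,hall)", "open(d_kitchen_store)"]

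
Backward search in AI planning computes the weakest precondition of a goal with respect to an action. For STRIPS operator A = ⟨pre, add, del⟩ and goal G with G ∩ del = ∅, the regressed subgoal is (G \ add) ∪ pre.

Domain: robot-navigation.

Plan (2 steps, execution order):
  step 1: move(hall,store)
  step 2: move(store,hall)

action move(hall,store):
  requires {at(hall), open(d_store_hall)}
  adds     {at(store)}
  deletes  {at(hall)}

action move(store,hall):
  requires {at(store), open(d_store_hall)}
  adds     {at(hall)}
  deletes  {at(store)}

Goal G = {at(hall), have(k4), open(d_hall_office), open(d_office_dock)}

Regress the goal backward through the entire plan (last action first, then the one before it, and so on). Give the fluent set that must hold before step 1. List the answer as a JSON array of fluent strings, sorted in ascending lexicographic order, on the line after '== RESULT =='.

Regress step by step:
  through step 2 (move(store,hall)): drop {at(hall)}, keep {have(k4), open(d_hall_office), open(d_office_dock)}, require {at(store), open(d_store_hall)}
    → {at(store), have(k4), open(d_hall_office), open(d_office_dock), open(d_store_hall)}
  through step 1 (move(hall,store)): drop {at(store)}, keep {have(k4), open(d_hall_office), open(d_office_dock), open(d_store_hall)}, require {at(hall), open(d_store_hall)}
    → {at(hall), have(k4), open(d_hall_office), open(d_office_dock), open(d_store_hall)}

== RESULT ==
["at(hall)", "have(k4)", "open(d_hall_office)", "open(d_office_dock)", "open(d_store_hall)"]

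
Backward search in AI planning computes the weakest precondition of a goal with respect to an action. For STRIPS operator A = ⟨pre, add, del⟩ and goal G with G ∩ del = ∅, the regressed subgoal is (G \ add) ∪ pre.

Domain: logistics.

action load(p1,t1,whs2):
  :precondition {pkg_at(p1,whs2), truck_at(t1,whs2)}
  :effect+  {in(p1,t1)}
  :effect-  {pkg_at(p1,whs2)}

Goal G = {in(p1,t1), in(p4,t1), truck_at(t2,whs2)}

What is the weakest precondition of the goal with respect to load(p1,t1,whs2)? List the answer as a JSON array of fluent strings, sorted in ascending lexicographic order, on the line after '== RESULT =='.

Regress:
  G ∩ del = {}  (empty — regression defined)
  G \ add = {in(p1,t1), in(p4,t1), truck_at(t2,whs2)} \ {in(p1,t1)} = {in(p4,t1), truck_at(t2,whs2)}
  ∪ pre   = {in(p4,t1), truck_at(t2,whs2)} ∪ {pkg_at(p1,whs2), truck_at(t1,whs2)}
          = {in(p4,t1), pkg_at(p1,whs2), truck_at(t1,whs2), truck_at(t2,whs2)}

== RESULT ==
["in(p4,t1)", "pkg_at(p1,whs2)", "truck_at(t1,whs2)", "truck_at(t2,whs2)"]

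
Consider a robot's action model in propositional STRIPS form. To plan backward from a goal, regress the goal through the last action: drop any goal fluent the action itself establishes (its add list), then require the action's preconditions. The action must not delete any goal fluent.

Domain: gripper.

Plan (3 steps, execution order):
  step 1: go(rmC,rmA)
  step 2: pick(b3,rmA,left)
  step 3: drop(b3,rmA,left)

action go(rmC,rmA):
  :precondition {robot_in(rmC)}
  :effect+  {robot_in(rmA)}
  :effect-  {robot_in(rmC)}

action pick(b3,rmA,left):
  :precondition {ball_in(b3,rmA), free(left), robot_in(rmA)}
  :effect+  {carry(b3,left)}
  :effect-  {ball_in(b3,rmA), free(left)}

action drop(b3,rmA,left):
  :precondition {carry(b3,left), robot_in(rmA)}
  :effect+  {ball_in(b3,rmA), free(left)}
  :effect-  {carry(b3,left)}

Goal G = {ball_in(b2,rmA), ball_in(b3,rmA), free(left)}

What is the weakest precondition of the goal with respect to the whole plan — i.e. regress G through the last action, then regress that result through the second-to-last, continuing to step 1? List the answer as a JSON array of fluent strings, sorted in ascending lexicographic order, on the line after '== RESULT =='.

Regress step by step:
  through step 3 (drop(b3,rmA,left)): drop {ball_in(b3,rmA), free(left)}, keep {ball_in(b2,rmA)}, require {carry(b3,left), robot_in(rmA)}
    → {ball_in(b2,rmA), carry(b3,left), robot_in(rmA)}
  through step 2 (pick(b3,rmA,left)): drop {carry(b3,left)}, keep {ball_in(b2,rmA), robot_in(rmA)}, require {ball_in(b3,rmA), free(left), robot_in(rmA)}
    → {ball_in(b2,rmA), ball_in(b3,rmA), free(left), robot_in(rmA)}
  through step 1 (go(rmC,rmA)): drop {robot_in(rmA)}, keep {ball_in(b2,rmA), ball_in(b3,rmA), free(left)}, require {robot_in(rmC)}
    → {ball_in(b2,rmA), ball_in(b3,rmA), free(left), robot_in(rmC)}

== RESULT ==
["ball_in(b2,rmA)", "ball_in(b3,rmA)", "free(left)", "robot_in(rmC)"]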